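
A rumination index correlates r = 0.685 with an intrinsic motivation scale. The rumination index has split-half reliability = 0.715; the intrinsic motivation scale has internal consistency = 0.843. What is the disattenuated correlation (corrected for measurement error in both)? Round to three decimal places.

0.882

r_true = r_obs / √(r_xx · r_yy) = 0.685 / √(0.715 × 0.843) = 0.685 / √0.602745 = 0.685 / 0.7764 ≈ 0.882.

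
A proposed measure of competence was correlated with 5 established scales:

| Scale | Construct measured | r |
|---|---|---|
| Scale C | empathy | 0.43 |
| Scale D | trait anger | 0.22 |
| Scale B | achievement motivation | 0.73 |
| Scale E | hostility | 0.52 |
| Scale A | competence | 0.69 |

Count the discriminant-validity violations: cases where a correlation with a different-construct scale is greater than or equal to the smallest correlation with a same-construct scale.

1

Convergent (same construct = competence): Scale A.
Smallest convergent = 0.69. Discriminant values: 0.43, 0.22, 0.73, 0.52; count ≥ 0.69 → 1.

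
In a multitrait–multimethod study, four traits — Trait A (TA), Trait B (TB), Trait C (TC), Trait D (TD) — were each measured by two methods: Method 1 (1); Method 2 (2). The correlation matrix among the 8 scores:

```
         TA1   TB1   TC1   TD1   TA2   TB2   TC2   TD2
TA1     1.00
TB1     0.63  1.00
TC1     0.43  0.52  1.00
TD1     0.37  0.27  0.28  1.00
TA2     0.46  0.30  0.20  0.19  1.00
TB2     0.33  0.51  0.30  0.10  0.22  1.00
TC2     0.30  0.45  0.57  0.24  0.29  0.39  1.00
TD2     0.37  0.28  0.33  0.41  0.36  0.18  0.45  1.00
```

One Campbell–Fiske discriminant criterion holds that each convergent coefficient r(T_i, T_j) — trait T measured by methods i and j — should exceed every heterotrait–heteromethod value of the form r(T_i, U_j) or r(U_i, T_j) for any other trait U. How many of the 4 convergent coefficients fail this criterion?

Convergent coefficients and their comparison sets:
TA (methods 1·2): 0.46 vs {0.33, 0.30, 0.30, 0.20, 0.37, 0.19} → pass.
TB (methods 1·2): 0.51 vs {0.30, 0.33, 0.45, 0.30, 0.28, 0.10} → pass.
TC (methods 1·2): 0.57 vs {0.20, 0.30, 0.30, 0.45, 0.33, 0.24} → pass.
TD (methods 1·2): 0.41 vs {0.19, 0.37, 0.10, 0.28, 0.24, 0.33} → pass.
0 of 4 fail.

0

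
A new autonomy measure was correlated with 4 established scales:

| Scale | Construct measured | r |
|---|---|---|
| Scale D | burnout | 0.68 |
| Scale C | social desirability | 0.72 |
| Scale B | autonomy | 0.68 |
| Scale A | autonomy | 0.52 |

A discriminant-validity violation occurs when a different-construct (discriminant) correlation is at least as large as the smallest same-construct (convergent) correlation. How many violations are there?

Convergent (same construct = autonomy): Scale B, Scale A.
Smallest convergent = 0.52. Discriminant values: 0.68, 0.72; count ≥ 0.52 → 2.

2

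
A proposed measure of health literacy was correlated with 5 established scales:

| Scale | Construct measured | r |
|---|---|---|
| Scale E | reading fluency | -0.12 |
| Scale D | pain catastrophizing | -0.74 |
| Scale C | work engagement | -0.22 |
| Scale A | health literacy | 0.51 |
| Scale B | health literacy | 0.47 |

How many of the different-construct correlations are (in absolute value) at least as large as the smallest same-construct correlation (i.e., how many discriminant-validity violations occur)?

1

Convergent (same construct = health literacy): Scale A, Scale B.
Smallest convergent = 0.47. Discriminant |r|: 0.12, 0.74, 0.22; count ≥ 0.47 → 1.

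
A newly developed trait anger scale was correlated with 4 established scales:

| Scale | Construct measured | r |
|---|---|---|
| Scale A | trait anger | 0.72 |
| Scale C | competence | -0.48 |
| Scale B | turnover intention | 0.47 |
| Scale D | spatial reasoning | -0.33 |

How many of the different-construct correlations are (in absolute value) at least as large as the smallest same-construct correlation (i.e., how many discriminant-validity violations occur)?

0

Convergent (same construct = trait anger): Scale A.
Smallest convergent = 0.72. Discriminant |r|: 0.48, 0.47, 0.33; count ≥ 0.72 → 0.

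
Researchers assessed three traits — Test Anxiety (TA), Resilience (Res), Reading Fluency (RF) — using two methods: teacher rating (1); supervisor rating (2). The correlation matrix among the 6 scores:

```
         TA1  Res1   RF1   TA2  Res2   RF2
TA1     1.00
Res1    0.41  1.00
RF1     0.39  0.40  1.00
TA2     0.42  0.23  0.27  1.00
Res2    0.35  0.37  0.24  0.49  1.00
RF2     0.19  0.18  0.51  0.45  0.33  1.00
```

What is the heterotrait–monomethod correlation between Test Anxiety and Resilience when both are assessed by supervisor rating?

Different traits, same method: r(TA2, Res2) = 0.49.

0.49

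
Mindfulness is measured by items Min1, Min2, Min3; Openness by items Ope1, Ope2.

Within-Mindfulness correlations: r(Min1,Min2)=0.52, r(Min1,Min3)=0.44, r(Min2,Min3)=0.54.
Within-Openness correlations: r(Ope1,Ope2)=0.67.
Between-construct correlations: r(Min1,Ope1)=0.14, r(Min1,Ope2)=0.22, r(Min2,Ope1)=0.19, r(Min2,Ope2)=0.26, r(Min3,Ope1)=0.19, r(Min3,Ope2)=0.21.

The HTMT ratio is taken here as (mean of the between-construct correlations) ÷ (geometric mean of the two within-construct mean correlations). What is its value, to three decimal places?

0.348

Between-construct mean = 1.21/6 = 0.2017.
Mean within-Min = 1.50/3 = 0.5000; mean within-Ope = 0.67/1 = 0.6700.
Geometric mean = √(0.5000 × 0.6700) = 0.5788.
HTMT = 0.2017 / 0.5788 = 0.348.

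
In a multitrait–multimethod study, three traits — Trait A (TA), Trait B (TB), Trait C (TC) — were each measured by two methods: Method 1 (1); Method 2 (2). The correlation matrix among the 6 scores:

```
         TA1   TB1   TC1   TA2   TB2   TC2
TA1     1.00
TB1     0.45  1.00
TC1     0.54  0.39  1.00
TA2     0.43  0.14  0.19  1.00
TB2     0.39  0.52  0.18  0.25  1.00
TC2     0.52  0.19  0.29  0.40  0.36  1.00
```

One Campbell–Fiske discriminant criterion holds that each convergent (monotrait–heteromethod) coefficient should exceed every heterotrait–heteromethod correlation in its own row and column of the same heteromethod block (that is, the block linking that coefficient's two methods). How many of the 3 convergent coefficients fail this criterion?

Convergent coefficients and their comparison sets:
TA (methods 1·2): 0.43 vs {0.39, 0.14, 0.52, 0.19} → fail.
TB (methods 1·2): 0.52 vs {0.14, 0.39, 0.19, 0.18} → pass.
TC (methods 1·2): 0.29 vs {0.19, 0.52, 0.18, 0.19} → fail.
2 of 3 fail.

2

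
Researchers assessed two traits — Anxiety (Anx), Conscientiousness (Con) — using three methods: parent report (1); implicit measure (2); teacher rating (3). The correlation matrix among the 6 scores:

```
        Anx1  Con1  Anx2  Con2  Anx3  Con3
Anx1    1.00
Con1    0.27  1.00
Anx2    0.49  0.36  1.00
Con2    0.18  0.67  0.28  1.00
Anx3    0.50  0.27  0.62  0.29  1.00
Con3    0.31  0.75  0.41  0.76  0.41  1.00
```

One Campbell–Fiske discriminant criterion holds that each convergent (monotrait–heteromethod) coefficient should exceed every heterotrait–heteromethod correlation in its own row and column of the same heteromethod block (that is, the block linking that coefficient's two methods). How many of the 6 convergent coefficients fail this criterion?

Checking each validity diagonal entry against its comparison values:
Anx (methods 1·2): 0.49 vs {0.18, 0.36} → pass.
Anx (methods 1·3): 0.50 vs {0.31, 0.27} → pass.
Anx (methods 2·3): 0.62 vs {0.41, 0.29} → pass.
Con (methods 1·2): 0.67 vs {0.36, 0.18} → pass.
Con (methods 1·3): 0.75 vs {0.27, 0.31} → pass.
Con (methods 2·3): 0.76 vs {0.29, 0.41} → pass.
0 of 6 fail.

0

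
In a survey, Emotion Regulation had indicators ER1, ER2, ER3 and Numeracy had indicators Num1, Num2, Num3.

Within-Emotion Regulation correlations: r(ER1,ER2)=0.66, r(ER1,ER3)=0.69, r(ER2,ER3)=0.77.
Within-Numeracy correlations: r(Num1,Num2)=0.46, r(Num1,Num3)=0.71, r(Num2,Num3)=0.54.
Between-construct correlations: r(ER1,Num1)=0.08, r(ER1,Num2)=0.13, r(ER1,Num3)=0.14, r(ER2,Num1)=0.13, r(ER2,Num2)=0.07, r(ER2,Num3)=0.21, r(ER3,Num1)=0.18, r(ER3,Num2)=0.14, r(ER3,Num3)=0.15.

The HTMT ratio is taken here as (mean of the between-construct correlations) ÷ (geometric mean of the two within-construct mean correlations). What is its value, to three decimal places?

Mean between = 1.23/9 = 0.1367.
Mean within-ER = 2.12/3 = 0.7067; mean within-Num = 1.71/3 = 0.5700.
Geometric mean = √(0.7067 × 0.5700) = 0.6347.
HTMT = 0.1367 / 0.6347 = 0.215.

0.215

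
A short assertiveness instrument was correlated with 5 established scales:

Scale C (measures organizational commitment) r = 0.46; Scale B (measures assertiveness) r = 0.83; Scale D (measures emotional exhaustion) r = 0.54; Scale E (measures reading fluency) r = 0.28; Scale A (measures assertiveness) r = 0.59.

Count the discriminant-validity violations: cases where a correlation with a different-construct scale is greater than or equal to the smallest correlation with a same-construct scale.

Convergent (same construct = assertiveness): Scale B, Scale A.
Smallest convergent = 0.59. Discriminant values: 0.46, 0.54, 0.28; count ≥ 0.59 → 0.

0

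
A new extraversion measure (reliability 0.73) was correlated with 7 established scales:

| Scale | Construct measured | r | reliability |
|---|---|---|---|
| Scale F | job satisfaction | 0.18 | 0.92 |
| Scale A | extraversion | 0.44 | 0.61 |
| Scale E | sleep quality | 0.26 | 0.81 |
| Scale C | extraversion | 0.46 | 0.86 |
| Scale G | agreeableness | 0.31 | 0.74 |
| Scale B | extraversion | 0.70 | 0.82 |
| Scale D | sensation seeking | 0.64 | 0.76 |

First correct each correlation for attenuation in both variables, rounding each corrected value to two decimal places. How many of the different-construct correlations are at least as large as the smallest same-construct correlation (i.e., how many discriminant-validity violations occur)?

Disattenuated r (r / √(r_scale · r_new)):
  Scale F (disc): 0.18 / √(0.92·0.73) = 0.22
  Scale A (conv): 0.44 / √(0.61·0.73) = 0.66
  Scale E (disc): 0.26 / √(0.81·0.73) = 0.34
  Scale C (conv): 0.46 / √(0.86·0.73) = 0.58
  Scale G (disc): 0.31 / √(0.74·0.73) = 0.42
  Scale B (conv): 0.70 / √(0.82·0.73) = 0.90
  Scale D (disc): 0.64 / √(0.76·0.73) = 0.86
Smallest convergent = 0.58. Discriminant values: 0.22, 0.34, 0.42, 0.86; count ≥ 0.58 → 1.

1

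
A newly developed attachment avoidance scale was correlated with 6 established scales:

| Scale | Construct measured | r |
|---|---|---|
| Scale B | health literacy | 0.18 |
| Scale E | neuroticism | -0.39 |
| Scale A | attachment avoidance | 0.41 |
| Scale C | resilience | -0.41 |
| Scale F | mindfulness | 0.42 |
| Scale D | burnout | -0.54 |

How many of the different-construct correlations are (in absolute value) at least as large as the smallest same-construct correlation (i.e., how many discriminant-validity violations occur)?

3

Convergent (same construct = attachment avoidance): Scale A.
Smallest convergent = 0.41. Discriminant |r|: 0.18, 0.39, 0.41, 0.42, 0.54; count ≥ 0.41 → 3.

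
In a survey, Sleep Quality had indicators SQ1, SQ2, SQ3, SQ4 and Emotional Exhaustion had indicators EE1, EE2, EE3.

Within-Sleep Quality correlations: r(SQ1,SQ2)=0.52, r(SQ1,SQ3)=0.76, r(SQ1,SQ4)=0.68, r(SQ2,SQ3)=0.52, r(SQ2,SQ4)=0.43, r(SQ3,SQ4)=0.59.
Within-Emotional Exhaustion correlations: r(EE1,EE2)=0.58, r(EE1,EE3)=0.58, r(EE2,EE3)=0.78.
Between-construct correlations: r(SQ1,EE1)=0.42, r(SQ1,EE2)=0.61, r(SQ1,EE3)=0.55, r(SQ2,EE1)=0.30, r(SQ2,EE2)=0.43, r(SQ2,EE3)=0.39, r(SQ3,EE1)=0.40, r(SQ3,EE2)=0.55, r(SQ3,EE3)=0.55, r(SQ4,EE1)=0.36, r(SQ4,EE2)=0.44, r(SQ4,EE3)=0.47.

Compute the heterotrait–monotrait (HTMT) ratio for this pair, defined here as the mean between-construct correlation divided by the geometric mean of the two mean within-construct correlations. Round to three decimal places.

Mean between = 5.47/12 = 0.4558.
Mean within-SQ = 3.50/6 = 0.5833; mean within-EE = 1.94/3 = 0.6467.
Geometric mean = √(0.5833 × 0.6467) = 0.6142.
HTMT = 0.4558 / 0.6142 = 0.742.

0.742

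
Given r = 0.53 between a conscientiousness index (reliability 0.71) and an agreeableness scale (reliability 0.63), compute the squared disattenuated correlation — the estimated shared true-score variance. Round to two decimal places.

0.63

Disattenuated r = 0.53 / √(0.71 × 0.63) = 0.53 / 0.6688 = 0.7925.
Shared true-score variance = 0.7925² = 0.6281 ≈ 0.63.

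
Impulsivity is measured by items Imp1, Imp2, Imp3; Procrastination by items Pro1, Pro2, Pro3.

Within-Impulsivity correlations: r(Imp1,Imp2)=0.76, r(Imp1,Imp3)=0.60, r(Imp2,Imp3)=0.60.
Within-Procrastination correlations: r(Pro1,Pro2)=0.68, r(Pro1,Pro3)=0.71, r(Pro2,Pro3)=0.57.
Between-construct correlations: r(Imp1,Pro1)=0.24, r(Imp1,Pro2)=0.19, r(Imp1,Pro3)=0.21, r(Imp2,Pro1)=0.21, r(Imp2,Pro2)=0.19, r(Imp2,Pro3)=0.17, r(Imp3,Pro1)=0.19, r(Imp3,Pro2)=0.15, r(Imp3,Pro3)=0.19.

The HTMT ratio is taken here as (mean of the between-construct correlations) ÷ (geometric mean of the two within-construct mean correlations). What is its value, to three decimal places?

Mean heterotrait r = 1.74/9 = 0.1933.
Mean within-Imp = 1.96/3 = 0.6533; mean within-Pro = 1.96/3 = 0.6533.
Geometric mean = √(0.6533 × 0.6533) = 0.6533.
HTMT = 0.1933 / 0.6533 = 0.296.

0.296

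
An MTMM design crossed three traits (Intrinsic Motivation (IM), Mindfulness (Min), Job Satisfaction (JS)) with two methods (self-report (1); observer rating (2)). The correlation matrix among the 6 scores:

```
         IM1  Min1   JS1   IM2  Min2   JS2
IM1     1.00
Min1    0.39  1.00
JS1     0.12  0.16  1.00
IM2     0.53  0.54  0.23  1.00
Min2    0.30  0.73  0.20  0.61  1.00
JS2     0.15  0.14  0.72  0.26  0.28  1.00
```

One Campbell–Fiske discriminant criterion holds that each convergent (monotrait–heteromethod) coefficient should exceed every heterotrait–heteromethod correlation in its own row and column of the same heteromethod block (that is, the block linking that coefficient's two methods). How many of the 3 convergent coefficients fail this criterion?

1

Checking each validity diagonal entry against its comparison values:
IM (methods 1·2): 0.53 vs {0.30, 0.54, 0.15, 0.23} → fail.
Min (methods 1·2): 0.73 vs {0.54, 0.30, 0.14, 0.20} → pass.
JS (methods 1·2): 0.72 vs {0.23, 0.15, 0.20, 0.14} → pass.
1 of 3 fail.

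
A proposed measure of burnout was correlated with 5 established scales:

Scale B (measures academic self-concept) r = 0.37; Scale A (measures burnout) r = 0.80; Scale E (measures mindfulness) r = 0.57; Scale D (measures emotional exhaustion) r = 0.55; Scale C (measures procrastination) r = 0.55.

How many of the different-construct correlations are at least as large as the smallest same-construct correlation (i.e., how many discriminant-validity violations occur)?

Convergent (same construct = burnout): Scale A.
Smallest convergent = 0.80. Discriminant values: 0.37, 0.57, 0.55, 0.55; count ≥ 0.80 → 0.

0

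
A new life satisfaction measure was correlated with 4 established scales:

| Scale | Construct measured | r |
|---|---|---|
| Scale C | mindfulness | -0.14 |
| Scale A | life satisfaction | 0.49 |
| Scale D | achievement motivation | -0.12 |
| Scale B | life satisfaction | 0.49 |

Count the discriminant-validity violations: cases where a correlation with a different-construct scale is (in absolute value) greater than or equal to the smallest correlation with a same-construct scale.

Convergent (same construct = life satisfaction): Scale A, Scale B.
Smallest convergent = 0.49. Discriminant |r|: 0.14, 0.12; count ≥ 0.49 → 0.

0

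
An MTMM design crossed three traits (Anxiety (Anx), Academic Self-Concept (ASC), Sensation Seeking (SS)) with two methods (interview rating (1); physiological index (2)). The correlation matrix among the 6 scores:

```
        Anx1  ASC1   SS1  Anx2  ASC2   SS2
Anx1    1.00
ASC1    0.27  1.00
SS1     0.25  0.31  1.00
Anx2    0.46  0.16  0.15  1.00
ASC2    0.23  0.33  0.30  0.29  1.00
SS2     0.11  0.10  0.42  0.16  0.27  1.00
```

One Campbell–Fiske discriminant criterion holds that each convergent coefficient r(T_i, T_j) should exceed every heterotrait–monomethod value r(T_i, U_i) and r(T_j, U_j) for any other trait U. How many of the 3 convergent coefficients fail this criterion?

0

Convergent coefficients and their comparison sets:
Anx (methods 1·2): 0.46 vs {0.27, 0.29, 0.25, 0.16} → pass.
ASC (methods 1·2): 0.33 vs {0.27, 0.29, 0.31, 0.27} → pass.
SS (methods 1·2): 0.42 vs {0.25, 0.16, 0.31, 0.27} → pass.
0 of 3 fail.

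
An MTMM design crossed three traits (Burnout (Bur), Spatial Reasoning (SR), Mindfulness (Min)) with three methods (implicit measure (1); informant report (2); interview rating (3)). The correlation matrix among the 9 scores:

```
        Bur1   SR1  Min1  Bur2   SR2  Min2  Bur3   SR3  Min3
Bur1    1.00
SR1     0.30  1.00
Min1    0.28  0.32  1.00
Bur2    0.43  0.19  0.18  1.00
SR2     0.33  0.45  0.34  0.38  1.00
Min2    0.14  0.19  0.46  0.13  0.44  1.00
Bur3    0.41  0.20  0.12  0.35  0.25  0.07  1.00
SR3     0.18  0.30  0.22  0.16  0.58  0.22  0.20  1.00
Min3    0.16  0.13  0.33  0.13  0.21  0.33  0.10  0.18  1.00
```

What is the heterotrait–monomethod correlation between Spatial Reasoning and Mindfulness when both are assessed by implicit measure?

Different traits, same method: r(SR1, Min1) = 0.32.

0.32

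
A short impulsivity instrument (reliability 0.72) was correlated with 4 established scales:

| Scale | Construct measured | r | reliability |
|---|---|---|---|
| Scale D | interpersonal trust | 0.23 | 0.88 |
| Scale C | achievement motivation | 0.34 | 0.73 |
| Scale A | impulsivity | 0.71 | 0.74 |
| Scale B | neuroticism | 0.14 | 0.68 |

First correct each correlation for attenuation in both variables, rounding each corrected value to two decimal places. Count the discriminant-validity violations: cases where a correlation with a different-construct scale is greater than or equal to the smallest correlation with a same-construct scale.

0

Disattenuated r (r / √(r_scale · r_new)):
  Scale D (disc): 0.23 / √(0.88·0.72) = 0.29
  Scale C (disc): 0.34 / √(0.73·0.72) = 0.47
  Scale A (conv): 0.71 / √(0.74·0.72) = 0.97
  Scale B (disc): 0.14 / √(0.68·0.72) = 0.20
Smallest convergent = 0.97. Discriminant values: 0.29, 0.47, 0.20; count ≥ 0.97 → 0.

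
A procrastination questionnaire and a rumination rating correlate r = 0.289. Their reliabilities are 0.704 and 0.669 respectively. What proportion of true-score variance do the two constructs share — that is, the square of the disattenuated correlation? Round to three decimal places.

Disattenuated r = 0.289 / √(0.704 × 0.669) = 0.289 / 0.6863 = 0.4211.
Shared true-score variance = 0.4211² = 0.1773 ≈ 0.177.

0.177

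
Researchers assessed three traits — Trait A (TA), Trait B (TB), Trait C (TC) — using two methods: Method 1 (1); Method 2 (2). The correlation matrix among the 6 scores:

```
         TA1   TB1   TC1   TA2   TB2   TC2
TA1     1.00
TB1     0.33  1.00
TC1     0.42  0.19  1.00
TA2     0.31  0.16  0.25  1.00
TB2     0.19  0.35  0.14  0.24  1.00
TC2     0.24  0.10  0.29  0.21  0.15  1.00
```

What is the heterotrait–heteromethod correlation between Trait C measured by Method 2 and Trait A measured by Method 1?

Different traits and methods: r(TC2, TA1) = 0.24.

0.24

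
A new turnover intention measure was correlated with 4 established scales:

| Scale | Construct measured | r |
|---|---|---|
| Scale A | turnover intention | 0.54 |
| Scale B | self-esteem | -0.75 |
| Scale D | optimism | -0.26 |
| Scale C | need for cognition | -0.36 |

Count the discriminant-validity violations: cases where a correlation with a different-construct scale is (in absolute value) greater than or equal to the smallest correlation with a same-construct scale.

1

Convergent (same construct = turnover intention): Scale A.
Smallest convergent = 0.54. Discriminant |r|: 0.75, 0.26, 0.36; count ≥ 0.54 → 1.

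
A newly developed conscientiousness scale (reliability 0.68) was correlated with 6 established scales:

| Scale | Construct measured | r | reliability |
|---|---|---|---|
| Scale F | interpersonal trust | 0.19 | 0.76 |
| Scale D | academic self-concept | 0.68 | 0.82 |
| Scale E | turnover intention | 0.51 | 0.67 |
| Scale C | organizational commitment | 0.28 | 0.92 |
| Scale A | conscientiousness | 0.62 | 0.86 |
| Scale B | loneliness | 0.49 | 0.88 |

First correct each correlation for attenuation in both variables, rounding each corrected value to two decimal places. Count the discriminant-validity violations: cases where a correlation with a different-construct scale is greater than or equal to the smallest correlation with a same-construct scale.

Disattenuated r (r / √(r_scale · r_new)):
  Scale F (disc): 0.19 / √(0.76·0.68) = 0.26
  Scale D (disc): 0.68 / √(0.82·0.68) = 0.91
  Scale E (disc): 0.51 / √(0.67·0.68) = 0.76
  Scale C (disc): 0.28 / √(0.92·0.68) = 0.35
  Scale A (conv): 0.62 / √(0.86·0.68) = 0.81
  Scale B (disc): 0.49 / √(0.88·0.68) = 0.63
Smallest convergent = 0.81. Discriminant values: 0.26, 0.91, 0.76, 0.35, 0.63; count ≥ 0.81 → 1.

1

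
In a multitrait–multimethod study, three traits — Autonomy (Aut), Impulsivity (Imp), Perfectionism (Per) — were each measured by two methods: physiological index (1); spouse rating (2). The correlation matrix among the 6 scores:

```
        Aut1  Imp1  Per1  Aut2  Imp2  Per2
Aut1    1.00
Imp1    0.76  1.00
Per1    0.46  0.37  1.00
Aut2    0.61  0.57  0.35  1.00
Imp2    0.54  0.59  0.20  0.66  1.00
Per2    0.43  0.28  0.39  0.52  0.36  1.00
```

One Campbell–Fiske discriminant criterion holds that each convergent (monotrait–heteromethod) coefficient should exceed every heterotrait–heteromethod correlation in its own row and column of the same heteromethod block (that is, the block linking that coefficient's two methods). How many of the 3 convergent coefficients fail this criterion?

Each convergent coefficient versus the relevant comparison correlations:
Aut (methods 1·2): 0.61 vs {0.54, 0.57, 0.43, 0.35} → pass.
Imp (methods 1·2): 0.59 vs {0.57, 0.54, 0.28, 0.20} → pass.
Per (methods 1·2): 0.39 vs {0.35, 0.43, 0.20, 0.28} → fail.
1 of 3 fail.

1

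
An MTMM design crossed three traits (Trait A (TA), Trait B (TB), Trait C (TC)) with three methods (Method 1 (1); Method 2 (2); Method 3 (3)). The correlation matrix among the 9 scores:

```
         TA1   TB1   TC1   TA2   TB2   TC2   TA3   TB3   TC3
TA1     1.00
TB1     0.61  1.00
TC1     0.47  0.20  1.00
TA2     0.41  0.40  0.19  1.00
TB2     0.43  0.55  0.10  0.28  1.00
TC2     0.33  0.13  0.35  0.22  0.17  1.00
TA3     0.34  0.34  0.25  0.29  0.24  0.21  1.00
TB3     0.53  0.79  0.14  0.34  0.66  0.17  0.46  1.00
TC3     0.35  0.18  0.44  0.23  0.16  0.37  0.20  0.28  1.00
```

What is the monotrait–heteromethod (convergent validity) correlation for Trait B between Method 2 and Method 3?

0.66

Same trait (TB), different methods: r(TB2, TB3) = 0.66.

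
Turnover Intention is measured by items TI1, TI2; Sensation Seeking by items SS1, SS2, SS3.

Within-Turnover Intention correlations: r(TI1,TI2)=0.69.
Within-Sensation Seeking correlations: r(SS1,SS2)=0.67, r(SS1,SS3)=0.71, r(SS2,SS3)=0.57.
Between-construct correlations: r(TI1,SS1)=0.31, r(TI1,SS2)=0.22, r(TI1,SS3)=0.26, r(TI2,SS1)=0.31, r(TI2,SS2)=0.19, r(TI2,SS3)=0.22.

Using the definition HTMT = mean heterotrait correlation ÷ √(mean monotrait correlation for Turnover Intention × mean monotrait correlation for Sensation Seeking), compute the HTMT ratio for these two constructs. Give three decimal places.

0.376

Mean between = 1.51/6 = 0.2517.
Mean within-TI = 0.69/1 = 0.6900; mean within-SS = 1.95/3 = 0.6500.
Geometric mean = √(0.6900 × 0.6500) = 0.6697.
HTMT = 0.2517 / 0.6697 = 0.376.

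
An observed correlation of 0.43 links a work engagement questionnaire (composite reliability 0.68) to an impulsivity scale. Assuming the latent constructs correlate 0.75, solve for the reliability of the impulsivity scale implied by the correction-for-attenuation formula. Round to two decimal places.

r_true = r_obs / √(r_xx · r_yy) ⇒ 0.75 = 0.43 / √(0.68 · r_yy).
√(0.68 · r_yy) = 0.43 / 0.75 = 0.5733; 0.68 · r_yy = 0.3287; r_yy = 0.3287 / 0.68 ≈ 0.48.

0.48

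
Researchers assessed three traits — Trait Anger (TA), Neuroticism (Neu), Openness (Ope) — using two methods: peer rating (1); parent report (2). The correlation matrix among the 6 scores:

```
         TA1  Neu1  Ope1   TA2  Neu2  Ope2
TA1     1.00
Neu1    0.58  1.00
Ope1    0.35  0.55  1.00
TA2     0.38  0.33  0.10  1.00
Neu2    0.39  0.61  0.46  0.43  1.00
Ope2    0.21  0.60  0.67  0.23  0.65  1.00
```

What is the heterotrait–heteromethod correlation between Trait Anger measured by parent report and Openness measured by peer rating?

0.10

Different traits and methods: r(TA2, Ope1) = 0.10.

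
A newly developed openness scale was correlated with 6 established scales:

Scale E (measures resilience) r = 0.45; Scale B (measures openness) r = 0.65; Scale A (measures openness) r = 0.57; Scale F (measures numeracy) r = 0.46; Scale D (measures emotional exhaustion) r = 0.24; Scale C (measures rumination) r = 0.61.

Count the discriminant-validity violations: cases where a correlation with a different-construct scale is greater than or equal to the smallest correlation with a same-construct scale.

1

Convergent (same construct = openness): Scale B, Scale A.
Smallest convergent = 0.57. Discriminant values: 0.45, 0.46, 0.24, 0.61; count ≥ 0.57 → 1.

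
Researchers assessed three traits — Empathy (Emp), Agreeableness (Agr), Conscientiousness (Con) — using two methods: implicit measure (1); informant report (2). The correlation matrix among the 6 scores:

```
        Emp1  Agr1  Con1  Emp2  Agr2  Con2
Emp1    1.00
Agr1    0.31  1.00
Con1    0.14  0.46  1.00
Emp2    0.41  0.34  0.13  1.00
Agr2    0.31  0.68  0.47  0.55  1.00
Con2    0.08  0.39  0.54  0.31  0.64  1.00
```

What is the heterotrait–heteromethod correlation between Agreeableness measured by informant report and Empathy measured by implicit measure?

0.31

Different traits and methods: r(Agr2, Emp1) = 0.31.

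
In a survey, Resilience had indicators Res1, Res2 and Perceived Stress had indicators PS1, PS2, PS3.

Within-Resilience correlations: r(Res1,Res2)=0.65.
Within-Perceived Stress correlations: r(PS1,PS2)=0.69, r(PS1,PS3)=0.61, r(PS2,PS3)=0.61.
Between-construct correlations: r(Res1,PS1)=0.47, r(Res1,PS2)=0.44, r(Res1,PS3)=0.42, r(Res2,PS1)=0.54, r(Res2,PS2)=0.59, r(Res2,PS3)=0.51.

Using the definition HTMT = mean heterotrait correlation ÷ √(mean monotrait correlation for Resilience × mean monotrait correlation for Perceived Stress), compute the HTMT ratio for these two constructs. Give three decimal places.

0.769

Mean heterotrait r = 2.97/6 = 0.4950.
Mean within-Res = 0.65/1 = 0.6500; mean within-PS = 1.91/3 = 0.6367.
Geometric mean = √(0.6500 × 0.6367) = 0.6433.
HTMT = 0.4950 / 0.6433 = 0.769.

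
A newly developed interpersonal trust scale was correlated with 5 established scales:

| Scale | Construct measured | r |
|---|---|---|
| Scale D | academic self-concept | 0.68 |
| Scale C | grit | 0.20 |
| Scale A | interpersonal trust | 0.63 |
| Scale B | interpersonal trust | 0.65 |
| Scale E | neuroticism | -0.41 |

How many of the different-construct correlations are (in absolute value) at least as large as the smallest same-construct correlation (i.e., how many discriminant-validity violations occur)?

1

Convergent (same construct = interpersonal trust): Scale A, Scale B.
Smallest convergent = 0.63. Discriminant |r|: 0.68, 0.20, 0.41; count ≥ 0.63 → 1.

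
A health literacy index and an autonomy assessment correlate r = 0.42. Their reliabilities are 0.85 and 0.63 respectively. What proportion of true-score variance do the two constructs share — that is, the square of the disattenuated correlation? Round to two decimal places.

0.33

Disattenuated r = 0.42 / √(0.85 × 0.63) = 0.42 / 0.7318 = 0.5739.
Shared true-score variance = 0.5739² = 0.3294 ≈ 0.33.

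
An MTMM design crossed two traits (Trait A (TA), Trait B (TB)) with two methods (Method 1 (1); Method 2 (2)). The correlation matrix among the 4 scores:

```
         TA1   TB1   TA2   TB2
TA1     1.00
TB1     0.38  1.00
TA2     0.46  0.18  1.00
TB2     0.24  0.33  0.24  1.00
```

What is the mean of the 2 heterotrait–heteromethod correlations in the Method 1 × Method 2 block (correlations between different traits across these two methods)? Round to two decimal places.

HTHM values (method 1 × method 2): 0.24, 0.18; mean = 0.42/2 = 0.21.

0.21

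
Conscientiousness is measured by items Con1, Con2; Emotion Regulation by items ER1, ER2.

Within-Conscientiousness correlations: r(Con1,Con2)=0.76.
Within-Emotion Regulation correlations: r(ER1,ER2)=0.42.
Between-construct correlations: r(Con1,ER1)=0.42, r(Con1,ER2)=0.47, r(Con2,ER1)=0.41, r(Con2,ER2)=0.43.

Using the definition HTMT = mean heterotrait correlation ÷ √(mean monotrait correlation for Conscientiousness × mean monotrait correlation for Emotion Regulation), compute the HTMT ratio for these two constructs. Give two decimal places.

0.77

Between-construct mean = 1.73/4 = 0.4325.
Mean within-Con = 0.76/1 = 0.7600; mean within-ER = 0.42/1 = 0.4200.
Geometric mean = √(0.7600 × 0.4200) = 0.5650.
HTMT = 0.4325 / 0.5650 = 0.77.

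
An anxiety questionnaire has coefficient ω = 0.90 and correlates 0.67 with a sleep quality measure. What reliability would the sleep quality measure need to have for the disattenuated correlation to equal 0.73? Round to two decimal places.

r_true = r_obs / √(r_xx · r_yy) ⇒ 0.73 = 0.67 / √(0.90 · r_yy).
√(0.90 · r_yy) = 0.67 / 0.73 = 0.9178; 0.90 · r_yy = 0.8424; r_yy = 0.8424 / 0.90 ≈ 0.94.

0.94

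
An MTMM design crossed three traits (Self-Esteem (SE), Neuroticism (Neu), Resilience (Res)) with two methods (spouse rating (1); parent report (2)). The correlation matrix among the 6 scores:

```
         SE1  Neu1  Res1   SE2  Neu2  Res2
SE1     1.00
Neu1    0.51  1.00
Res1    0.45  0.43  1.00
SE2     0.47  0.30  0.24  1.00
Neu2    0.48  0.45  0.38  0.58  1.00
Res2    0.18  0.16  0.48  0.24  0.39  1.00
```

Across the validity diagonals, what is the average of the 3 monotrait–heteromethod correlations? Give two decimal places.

Convergent values: 0.47, 0.45, 0.48; mean = 1.40/3 = 0.47.

0.47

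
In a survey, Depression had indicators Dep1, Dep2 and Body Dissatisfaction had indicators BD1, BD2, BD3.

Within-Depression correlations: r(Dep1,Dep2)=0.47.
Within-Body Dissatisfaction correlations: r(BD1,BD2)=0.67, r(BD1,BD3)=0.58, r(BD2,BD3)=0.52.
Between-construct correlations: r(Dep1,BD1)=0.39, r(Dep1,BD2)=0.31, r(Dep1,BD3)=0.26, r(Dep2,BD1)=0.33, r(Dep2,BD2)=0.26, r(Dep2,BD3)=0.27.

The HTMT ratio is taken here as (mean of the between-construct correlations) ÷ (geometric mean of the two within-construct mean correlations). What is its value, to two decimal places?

0.58

Mean between = 1.82/6 = 0.3033.
Mean within-Dep = 0.47/1 = 0.4700; mean within-BD = 1.77/3 = 0.5900.
Geometric mean = √(0.4700 × 0.5900) = 0.5266.
HTMT = 0.3033 / 0.5266 = 0.58.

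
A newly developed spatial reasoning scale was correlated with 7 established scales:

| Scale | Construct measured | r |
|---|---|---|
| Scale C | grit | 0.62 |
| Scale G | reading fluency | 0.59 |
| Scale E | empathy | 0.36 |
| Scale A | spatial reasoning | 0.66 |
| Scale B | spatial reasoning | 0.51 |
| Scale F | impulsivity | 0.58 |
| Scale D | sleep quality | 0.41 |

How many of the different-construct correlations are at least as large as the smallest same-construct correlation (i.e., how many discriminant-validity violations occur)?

Convergent (same construct = spatial reasoning): Scale A, Scale B.
Smallest convergent = 0.51. Discriminant values: 0.62, 0.59, 0.36, 0.58, 0.41; count ≥ 0.51 → 3.

3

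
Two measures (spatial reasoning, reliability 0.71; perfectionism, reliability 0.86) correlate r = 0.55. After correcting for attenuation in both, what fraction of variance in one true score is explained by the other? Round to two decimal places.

Disattenuated r = 0.55 / √(0.71 × 0.86) = 0.55 / 0.7814 = 0.7039.
Shared true-score variance = 0.7039² = 0.4955 ≈ 0.50.

0.50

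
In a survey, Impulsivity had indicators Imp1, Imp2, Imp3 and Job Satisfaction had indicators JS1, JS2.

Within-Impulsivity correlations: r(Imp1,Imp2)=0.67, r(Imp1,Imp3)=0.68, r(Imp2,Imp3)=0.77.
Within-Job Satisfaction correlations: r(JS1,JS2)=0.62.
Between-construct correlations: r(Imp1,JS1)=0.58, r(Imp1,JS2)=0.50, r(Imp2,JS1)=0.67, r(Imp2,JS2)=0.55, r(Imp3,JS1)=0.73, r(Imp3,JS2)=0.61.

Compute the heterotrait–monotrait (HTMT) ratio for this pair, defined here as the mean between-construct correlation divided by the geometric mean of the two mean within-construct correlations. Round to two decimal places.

0.92

Mean between = 3.64/6 = 0.6067.
Mean within-Imp = 2.12/3 = 0.7067; mean within-JS = 0.62/1 = 0.6200.
Geometric mean = √(0.7067 × 0.6200) = 0.6619.
HTMT = 0.6067 / 0.6619 = 0.92.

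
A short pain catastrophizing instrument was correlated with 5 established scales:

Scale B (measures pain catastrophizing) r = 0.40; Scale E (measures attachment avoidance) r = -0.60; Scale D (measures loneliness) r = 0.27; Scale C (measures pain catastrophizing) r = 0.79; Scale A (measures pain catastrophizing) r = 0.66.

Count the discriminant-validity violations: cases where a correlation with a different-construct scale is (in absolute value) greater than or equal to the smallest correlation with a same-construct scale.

Convergent (same construct = pain catastrophizing): Scale B, Scale C, Scale A.
Smallest convergent = 0.40. Discriminant |r|: 0.60, 0.27; count ≥ 0.40 → 1.

1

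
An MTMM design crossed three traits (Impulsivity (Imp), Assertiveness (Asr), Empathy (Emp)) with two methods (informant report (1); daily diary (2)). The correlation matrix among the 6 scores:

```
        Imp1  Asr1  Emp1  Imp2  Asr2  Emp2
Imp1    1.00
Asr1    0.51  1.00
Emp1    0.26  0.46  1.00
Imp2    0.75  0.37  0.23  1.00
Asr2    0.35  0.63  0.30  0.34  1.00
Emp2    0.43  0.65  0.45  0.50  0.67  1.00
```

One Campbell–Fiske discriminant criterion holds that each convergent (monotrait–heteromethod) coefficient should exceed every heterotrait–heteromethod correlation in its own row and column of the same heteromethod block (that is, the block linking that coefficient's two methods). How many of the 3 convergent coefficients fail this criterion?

Each convergent coefficient versus the relevant comparison correlations:
Imp (methods 1·2): 0.75 vs {0.35, 0.37, 0.43, 0.23} → pass.
Asr (methods 1·2): 0.63 vs {0.37, 0.35, 0.65, 0.30} → fail.
Emp (methods 1·2): 0.45 vs {0.23, 0.43, 0.30, 0.65} → fail.
2 of 3 fail.

2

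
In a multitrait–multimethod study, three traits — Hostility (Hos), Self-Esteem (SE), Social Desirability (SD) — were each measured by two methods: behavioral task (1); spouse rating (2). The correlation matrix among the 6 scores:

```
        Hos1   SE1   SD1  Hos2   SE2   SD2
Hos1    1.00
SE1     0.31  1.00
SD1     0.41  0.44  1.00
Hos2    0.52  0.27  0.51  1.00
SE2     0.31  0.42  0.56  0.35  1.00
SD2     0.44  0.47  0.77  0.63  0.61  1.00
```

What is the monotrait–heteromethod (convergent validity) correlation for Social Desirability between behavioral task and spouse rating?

Same trait (SD), different methods: r(SD1, SD2) = 0.77.

0.77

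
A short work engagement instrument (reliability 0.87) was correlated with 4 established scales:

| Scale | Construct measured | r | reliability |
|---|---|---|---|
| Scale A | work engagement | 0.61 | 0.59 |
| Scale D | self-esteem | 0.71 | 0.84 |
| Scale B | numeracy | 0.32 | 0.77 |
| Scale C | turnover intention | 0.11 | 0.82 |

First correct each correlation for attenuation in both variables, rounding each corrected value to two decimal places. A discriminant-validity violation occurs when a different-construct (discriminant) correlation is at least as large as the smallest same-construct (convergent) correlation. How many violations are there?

0

Disattenuated r (r / √(r_scale · r_new)):
  Scale A (conv): 0.61 / √(0.59·0.87) = 0.85
  Scale D (disc): 0.71 / √(0.84·0.87) = 0.83
  Scale B (disc): 0.32 / √(0.77·0.87) = 0.39
  Scale C (disc): 0.11 / √(0.82·0.87) = 0.13
Smallest convergent = 0.85. Discriminant values: 0.83, 0.39, 0.13; count ≥ 0.85 → 0.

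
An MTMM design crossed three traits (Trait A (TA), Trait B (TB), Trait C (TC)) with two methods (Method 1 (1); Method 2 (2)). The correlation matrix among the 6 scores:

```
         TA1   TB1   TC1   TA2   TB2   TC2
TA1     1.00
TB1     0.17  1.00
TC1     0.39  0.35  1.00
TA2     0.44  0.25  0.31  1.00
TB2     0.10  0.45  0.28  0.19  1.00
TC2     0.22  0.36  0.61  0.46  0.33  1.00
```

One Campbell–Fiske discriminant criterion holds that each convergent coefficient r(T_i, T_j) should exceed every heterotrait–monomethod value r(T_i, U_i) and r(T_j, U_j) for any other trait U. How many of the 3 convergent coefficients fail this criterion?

Convergent coefficients and their comparison sets:
TA (methods 1·2): 0.44 vs {0.17, 0.19, 0.39, 0.46} → fail.
TB (methods 1·2): 0.45 vs {0.17, 0.19, 0.35, 0.33} → pass.
TC (methods 1·2): 0.61 vs {0.39, 0.46, 0.35, 0.33} → pass.
1 of 3 fail.

1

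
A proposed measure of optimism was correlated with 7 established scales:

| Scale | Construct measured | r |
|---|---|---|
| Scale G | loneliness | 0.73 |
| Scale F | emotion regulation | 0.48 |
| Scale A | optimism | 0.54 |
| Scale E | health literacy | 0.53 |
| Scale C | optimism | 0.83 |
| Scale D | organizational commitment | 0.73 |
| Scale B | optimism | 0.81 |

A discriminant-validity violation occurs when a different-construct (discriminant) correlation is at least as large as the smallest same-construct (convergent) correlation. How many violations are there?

Convergent (same construct = optimism): Scale A, Scale C, Scale B.
Smallest convergent = 0.54. Discriminant values: 0.73, 0.48, 0.53, 0.73; count ≥ 0.54 → 2.

2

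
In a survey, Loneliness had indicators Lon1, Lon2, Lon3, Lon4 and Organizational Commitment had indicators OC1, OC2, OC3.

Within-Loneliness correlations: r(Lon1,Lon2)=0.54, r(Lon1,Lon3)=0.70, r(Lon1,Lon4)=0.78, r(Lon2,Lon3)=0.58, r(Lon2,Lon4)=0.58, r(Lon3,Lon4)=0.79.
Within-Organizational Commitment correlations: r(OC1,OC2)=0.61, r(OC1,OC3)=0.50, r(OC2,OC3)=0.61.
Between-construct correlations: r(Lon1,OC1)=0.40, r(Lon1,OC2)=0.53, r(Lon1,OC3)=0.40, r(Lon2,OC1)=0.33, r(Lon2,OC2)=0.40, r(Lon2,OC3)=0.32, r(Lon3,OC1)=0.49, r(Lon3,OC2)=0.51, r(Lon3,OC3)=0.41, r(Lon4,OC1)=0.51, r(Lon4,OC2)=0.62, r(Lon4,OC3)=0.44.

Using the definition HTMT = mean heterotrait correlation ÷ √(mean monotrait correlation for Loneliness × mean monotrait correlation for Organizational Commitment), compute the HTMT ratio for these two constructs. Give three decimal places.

0.725

Mean between = 5.36/12 = 0.4467.
Mean within-Lon = 3.97/6 = 0.6617; mean within-OC = 1.72/3 = 0.5733.
Geometric mean = √(0.6617 × 0.5733) = 0.6159.
HTMT = 0.4467 / 0.6159 = 0.725.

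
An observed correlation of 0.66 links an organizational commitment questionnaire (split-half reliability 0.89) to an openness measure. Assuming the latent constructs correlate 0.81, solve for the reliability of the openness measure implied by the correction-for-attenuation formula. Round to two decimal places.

r_true = r_obs / √(r_xx · r_yy) ⇒ 0.81 = 0.66 / √(0.89 · r_yy).
√(0.89 · r_yy) = 0.66 / 0.81 = 0.8148; 0.89 · r_yy = 0.6639; r_yy = 0.6639 / 0.89 ≈ 0.75.

0.75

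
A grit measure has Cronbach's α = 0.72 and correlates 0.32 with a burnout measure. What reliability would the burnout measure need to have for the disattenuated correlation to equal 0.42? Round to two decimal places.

0.81

r_true = r_obs / √(r_xx · r_yy) ⇒ 0.42 = 0.32 / √(0.72 · r_yy).
√(0.72 · r_yy) = 0.32 / 0.42 = 0.7619; 0.72 · r_yy = 0.5805; r_yy = 0.5805 / 0.72 ≈ 0.81.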